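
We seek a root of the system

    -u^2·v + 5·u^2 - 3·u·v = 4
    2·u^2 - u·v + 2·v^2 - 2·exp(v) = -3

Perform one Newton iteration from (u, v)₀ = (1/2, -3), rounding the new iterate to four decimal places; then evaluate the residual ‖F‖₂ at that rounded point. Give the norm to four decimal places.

6.3207

At (1/2, -3): F = (2.5000, 22.900426).
Jacobian J = [[-2·u·v + 10·u - 3·v, -u^2 - 3·u], [4·u - v, -u + 4·v - 2·exp(v)]].
At the point, J = [[17.0000, -1.7500], [5.0000, -12.599574]] (det J = -205.442760).
Solving J·Δ = −F gives Δ = (0.0417, 1.8341).
Then the next iterate is (u, v)₁ = (0.5417, -1.1659).
Re-evaluating at (0.5417, -1.1659): F = (-0.295981, 6.313807), so ‖F‖₂ = 6.3207.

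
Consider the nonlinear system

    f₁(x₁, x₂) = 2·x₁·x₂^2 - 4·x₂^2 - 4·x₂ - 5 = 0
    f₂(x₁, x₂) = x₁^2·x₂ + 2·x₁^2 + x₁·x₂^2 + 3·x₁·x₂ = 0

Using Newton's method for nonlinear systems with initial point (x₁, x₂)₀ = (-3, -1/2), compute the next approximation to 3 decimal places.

At (-3, -1/2): F = (-5.500, 17.250).
Jacobian J = [[2·x₂^2, 4·x₁·x₂ - 8·x₂ - 4], [2·x₁·x₂ + 4·x₁ + x₂^2 + 3·x₂, x₁^2 + 2·x₁·x₂ + 3·x₁]].
At the point, J = [[0.500, 6.000], [-10.250, 3.000]] (det J = 63.000).
Solving J·Δ = −F gives Δ = (1.905, 0.758).
Then the next iterate is (x₁, x₂)₁ = (-1.095, 0.258).

(-1.095, 0.258)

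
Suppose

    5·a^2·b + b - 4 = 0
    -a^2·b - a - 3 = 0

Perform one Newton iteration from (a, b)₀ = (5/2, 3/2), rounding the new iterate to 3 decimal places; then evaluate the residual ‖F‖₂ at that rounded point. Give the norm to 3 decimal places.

208.978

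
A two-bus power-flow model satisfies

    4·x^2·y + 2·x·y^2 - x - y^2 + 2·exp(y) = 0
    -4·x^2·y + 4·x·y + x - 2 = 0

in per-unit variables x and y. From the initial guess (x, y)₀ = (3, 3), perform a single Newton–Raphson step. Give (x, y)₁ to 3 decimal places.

At (3, 3): F = (190.17107, -71.000).
Jacobian J = [[8·x·y + 2·y^2 - 1, 4·x^2 + 4·x·y - 2·y + 2·exp(y)], [-8·x·y + 4·y + 1, -4·x^2 + 4·x]].
At the point, J = [[89.000, 106.17107], [-59.000, -24.000]] (det J = 4128.09336).
Solving J·Δ = −F gives Δ = (-0.720, -1.187).
Then the next iterate is (x, y)₁ = (2.280, 1.813).

(2.280, 1.813)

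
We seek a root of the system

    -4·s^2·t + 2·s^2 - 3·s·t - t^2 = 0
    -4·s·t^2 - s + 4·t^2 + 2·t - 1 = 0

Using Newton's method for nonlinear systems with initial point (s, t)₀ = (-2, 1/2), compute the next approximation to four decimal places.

At (-2, 1/2): F = (2.7500, 5.0000).
Jacobian J = [[-8·s·t + 4·s - 3·t, -4·s^2 - 3·s - 2·t], [-4·t^2 - 1, -8·s·t + 8·t + 2]].
At the point, J = [[-1.5000, -11.0000], [-2.0000, 14.0000]] (det J = -43.0000).
Solving J·Δ = −F gives Δ = (2.1744, -0.0465).
Then the next iterate is (s, t)₁ = (0.1744, 0.4535).

(0.1744, 0.4535)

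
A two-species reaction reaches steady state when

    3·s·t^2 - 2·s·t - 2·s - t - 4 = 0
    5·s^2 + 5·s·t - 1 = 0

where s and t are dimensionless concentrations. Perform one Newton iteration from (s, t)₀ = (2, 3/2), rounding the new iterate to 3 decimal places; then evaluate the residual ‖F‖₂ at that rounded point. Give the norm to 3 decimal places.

7.556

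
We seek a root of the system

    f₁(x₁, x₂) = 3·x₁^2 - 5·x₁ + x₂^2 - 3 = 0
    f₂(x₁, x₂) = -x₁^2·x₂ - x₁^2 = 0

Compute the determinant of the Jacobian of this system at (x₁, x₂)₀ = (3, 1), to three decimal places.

-93.000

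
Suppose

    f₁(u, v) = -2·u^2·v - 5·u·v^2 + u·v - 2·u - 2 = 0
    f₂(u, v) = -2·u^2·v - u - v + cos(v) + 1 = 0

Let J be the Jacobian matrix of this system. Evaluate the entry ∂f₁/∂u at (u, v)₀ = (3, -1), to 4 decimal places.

∂f₁/∂u = -4·u·v - 5·v^2 + v - 2.
At (3, -1) this is 4.0000.

4.0000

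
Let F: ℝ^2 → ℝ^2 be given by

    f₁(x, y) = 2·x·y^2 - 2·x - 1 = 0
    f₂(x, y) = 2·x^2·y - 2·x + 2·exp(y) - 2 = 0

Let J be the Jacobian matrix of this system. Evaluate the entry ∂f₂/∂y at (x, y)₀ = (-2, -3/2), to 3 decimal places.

8.446

∂f₂/∂y = 2·x^2 + 2·exp(y).
At (-2, -3/2) this is 8.446.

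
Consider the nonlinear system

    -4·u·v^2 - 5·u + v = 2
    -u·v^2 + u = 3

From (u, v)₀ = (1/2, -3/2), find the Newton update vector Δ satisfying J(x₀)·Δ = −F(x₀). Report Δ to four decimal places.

At (1/2, -3/2): F = (-10.5000, -3.6250).
Jacobian J = [[-4·v^2 - 5, -8·u·v + 1], [-v^2 + 1, -2·u·v]].
At the point, J = [[-14.0000, 7.0000], [-1.2500, 1.5000]] (det J = -12.2500).
Solving J·Δ = −F gives Δ = (0.7857, 3.0714).

(0.7857, 3.0714)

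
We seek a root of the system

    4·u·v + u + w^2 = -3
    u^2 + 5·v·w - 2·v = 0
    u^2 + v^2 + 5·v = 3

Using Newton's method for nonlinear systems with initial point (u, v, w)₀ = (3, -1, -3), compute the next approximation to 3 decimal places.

(2.336, -0.339, -0.845)

At (3, -1, -3): F = (3.000, 26.000, 2.000).
Jacobian J = [[4·v + 1, 4·u, 2·w], [2·u, 5·w - 2, 5·v], [2·u, 2·v + 5, 0]].
At the point, J = [[-3.000, 12.000, -6.000], [6.000, -17.000, -5.000], [6.000, 3.000, 0.000]] (det J = -1125.000).
Solving J·Δ = −F gives Δ = (-0.664, 0.661, 2.155).
Then the next iterate is (u, v, w)₁ = (2.336, -0.339, -0.845).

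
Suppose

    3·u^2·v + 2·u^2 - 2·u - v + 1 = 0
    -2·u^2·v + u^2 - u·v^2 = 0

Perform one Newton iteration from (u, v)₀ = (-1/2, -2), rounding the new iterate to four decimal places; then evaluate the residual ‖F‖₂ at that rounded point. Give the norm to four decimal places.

At (-1/2, -2): F = (3.0000, 3.2500).
Jacobian J = [[6·u·v + 4·u - 2, 3·u^2 - 1], [-4·u·v + 2·u - v^2, -2·u^2 - 2·u·v]].
At the point, J = [[2.0000, -0.2500], [-9.0000, -2.5000]] (det J = -7.2500).
Solving J·Δ = −F gives Δ = (-0.9224, 4.6207).
Then the next iterate is (u, v)₁ = (-1.4224, 2.6207).
Re-evaluating at (-1.4224, 2.6207): F = (21.177315, 1.187848), so ‖F‖₂ = 21.2106.

21.2106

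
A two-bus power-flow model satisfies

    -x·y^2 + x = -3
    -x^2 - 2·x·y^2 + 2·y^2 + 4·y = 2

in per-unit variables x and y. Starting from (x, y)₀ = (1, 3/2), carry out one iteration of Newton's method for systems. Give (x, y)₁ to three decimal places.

(1.653, 1.811)

At (1, 3/2): F = (1.750, 3.000).
Jacobian J = [[-y^2 + 1, -2·x·y], [-2·x - 2·y^2, -4·x·y + 4·y + 4]].
At the point, J = [[-1.250, -3.000], [-6.500, 4.000]] (det J = -24.500).
Solving J·Δ = −F gives Δ = (0.653, 0.311).
Then the next iterate is (x, y)₁ = (1.653, 1.811).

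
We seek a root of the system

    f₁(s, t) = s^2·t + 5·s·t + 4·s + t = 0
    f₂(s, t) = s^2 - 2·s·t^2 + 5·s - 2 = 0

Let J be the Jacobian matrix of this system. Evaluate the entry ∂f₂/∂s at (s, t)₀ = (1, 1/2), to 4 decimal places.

∂f₂/∂s = 2·s - 2·t^2 + 5.
At (1, 1/2) this is 6.5000.

6.5000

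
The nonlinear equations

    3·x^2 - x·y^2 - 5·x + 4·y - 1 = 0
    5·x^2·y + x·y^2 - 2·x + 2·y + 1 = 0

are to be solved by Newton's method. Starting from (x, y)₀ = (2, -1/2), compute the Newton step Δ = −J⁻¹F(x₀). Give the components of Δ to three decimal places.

At (2, -1/2): F = (-1.500, -13.500).
Jacobian J = [[6·x - y^2 - 5, -2·x·y + 4], [10·x·y + y^2 - 2, 5·x^2 + 2·x·y + 2]].
At the point, J = [[6.750, 6.000], [-11.750, 20.000]] (det J = 205.500).
Solving J·Δ = −F gives Δ = (-0.248, 0.529).

(-0.248, 0.529)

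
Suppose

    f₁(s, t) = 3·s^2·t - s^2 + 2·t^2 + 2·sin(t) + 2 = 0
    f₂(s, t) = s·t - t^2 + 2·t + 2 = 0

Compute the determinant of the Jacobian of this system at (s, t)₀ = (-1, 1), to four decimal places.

J = [[6·s·t - 2·s, 3·s^2 + 4·t + 2·cos(t)], [t, s - 2·t + 2]].
At the point, J = [[-4.0000, 8.080605], [1.0000, -1.0000]].
det J = -4.0806.

-4.0806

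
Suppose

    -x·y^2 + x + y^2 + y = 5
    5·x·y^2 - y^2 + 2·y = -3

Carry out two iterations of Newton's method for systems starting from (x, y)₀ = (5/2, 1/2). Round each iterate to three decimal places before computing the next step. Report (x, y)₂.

(4.350, 0.103)

At (5/2, 1/2): F = (-2.375, 6.875).
Jacobian J = [[-y^2 + 1, -2·x·y + 2·y + 1], [5·y^2, 10·x·y - 2·y + 2]].
At the point, J = [[0.750, -0.500], [1.250, 13.500]] (det J = 10.750).
Solving J·Δ = −F gives Δ = (2.663, -0.756).
Then the next iterate is (x, y)₁ = (5.163, -0.256).
Round to (5.163, -0.256) and repeat: F = (-0.36583, 4.11428), J = [[0.93446, 3.13146], [0.32768, -10.70528]].
Δ = (-0.813, 0.359), so (x, y)₂ = (4.350, 0.103).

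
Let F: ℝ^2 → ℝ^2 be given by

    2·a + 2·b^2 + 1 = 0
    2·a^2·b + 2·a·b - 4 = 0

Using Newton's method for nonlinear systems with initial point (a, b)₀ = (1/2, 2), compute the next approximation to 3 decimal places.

At (1/2, 2): F = (10.000, -1.000).
Jacobian J = [[2, 4·b], [4·a·b + 2·b, 2·a^2 + 2·a]].
At the point, J = [[2.000, 8.000], [8.000, 1.500]] (det J = -61.000).
Solving J·Δ = −F gives Δ = (0.377, -1.344).
Then the next iterate is (a, b)₁ = (0.877, 0.656).

(0.877, 0.656)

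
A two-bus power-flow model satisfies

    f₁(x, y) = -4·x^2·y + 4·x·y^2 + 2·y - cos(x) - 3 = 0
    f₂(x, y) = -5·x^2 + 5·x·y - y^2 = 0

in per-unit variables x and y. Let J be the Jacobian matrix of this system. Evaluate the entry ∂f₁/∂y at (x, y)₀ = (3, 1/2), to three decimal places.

-22.000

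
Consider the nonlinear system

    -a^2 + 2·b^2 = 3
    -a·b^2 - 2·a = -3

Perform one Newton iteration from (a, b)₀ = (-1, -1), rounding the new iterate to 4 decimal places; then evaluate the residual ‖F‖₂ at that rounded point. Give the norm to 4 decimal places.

At (-1, -1): F = (-2.0000, 6.0000).
Jacobian J = [[-2·a, 4·b], [-b^2 - 2, -2·a·b]].
At the point, J = [[2.0000, -4.0000], [-3.0000, -2.0000]] (det J = -16.0000).
Solving J·Δ = −F gives Δ = (1.7500, 0.3750).
Then the next iterate is (a, b)₁ = (0.7500, -0.6250).
Re-evaluating at (0.7500, -0.6250): F = (-2.781250, 1.207031), so ‖F‖₂ = 3.0319.

3.0319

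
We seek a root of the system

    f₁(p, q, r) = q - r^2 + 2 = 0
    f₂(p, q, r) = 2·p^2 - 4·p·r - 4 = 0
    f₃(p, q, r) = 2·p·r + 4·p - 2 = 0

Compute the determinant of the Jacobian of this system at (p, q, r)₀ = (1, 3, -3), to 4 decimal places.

-24.0000

J = [[0, 1, -2·r], [4·p - 4·r, 0, -4·p], [2·r + 4, 0, 2·p]].
At the point, J = [[0.0000, 1.0000, 6.0000], [16.0000, 0.0000, -4.0000], [-2.0000, 0.0000, 2.0000]].
det J = -24.0000.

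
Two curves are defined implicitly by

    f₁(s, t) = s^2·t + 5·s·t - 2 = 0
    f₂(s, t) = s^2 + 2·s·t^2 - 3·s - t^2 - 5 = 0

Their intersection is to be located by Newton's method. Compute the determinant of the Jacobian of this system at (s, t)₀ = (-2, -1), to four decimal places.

-40.0000

J = [[2·s·t + 5·t, s^2 + 5·s], [2·s + 2·t^2 - 3, 4·s·t - 2·t]].
At the point, J = [[-1.0000, -6.0000], [-5.0000, 10.0000]].
det J = -40.0000.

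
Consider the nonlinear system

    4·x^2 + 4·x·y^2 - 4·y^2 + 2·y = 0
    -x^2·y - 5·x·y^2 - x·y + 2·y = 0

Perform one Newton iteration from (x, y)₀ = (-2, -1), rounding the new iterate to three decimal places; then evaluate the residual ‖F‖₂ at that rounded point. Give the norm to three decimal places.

At (-2, -1): F = (2.000, 10.000).
Jacobian J = [[8·x + 4·y^2, 8·x·y - 8·y + 2], [-2·x·y - 5·y^2 - y, -x^2 - 10·x·y - x + 2]].
At the point, J = [[-12.000, 26.000], [-8.000, -20.000]] (det J = 448.000).
Solving J·Δ = −F gives Δ = (0.670, 0.232).
Then the next iterate is (x, y)₁ = (-1.330, -0.768).
Re-evaluating at (-1.330, -0.768): F = (0.04244, 2.72340), so ‖F‖₂ = 2.724.

2.724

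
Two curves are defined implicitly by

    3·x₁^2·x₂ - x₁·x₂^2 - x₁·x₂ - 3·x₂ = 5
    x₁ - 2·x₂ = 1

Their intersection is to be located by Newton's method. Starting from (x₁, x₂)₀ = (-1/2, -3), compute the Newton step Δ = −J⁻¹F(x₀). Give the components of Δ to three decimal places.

(9.500, 7.000)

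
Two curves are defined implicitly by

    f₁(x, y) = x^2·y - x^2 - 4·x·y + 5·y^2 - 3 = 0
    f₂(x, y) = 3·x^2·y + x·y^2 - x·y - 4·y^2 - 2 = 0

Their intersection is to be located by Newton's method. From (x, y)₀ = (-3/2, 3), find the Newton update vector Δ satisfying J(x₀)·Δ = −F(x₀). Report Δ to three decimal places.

At (-3/2, 3): F = (64.500, -26.750).
Jacobian J = [[2·x·y - 2·x - 4·y, x^2 - 4·x + 10·y], [6·x·y + y^2 - y, 3·x^2 + 2·x·y - x - 8·y]].
At the point, J = [[-18.000, 38.250], [-21.000, -24.750]] (det J = 1248.750).
Solving J·Δ = −F gives Δ = (0.459, -1.470).

(0.459, -1.470)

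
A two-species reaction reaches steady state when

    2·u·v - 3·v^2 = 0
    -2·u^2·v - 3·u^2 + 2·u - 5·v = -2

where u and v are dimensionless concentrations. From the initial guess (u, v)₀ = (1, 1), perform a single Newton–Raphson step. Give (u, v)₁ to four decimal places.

At (1, 1): F = (-1.0000, -6.0000).
Jacobian J = [[2·v, 2·u - 6·v], [-4·u·v - 6·u + 2, -2·u^2 - 5]].
At the point, J = [[2.0000, -4.0000], [-8.0000, -7.0000]] (det J = -46.0000).
Solving J·Δ = −F gives Δ = (-0.3696, -0.4348).
Then the next iterate is (u, v)₁ = (0.6304, 0.5652).

(0.6304, 0.5652)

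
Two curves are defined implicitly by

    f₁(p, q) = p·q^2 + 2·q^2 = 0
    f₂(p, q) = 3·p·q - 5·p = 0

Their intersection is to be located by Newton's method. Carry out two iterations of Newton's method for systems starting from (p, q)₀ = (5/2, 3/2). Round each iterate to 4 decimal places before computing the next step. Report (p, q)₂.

At (5/2, 3/2): F = (10.1250, -1.2500).
Jacobian J = [[q^2, 2·p·q + 4·q], [3·q - 5, 3·p]].
At the point, J = [[2.2500, 13.5000], [-0.5000, 7.5000]] (det J = 23.6250).
Solving J·Δ = −F gives Δ = (-3.9286, -0.0952).
Then the next iterate is (p, q)₁ = (-1.4286, 1.4048).
Round to (-1.4286, 1.4048) and repeat: F = (1.127637, 1.122308), J = [[1.973463, 1.605405], [-0.7856, -4.2858]].
Δ = (-0.9219, 0.4309), so (p, q)₂ = (-2.3505, 1.8357).

(-2.3505, 1.8357)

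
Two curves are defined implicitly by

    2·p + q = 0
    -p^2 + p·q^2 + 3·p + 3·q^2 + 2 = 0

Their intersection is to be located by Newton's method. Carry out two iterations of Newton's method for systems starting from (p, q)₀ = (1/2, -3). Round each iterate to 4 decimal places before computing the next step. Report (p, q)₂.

At (1/2, -3): F = (-2.0000, 34.7500).
Jacobian J = [[2, 1], [-2·p + q^2 + 3, 2·p·q + 6·q]].
At the point, J = [[2.0000, 1.0000], [11.0000, -21.0000]] (det J = -53.0000).
Solving J·Δ = −F gives Δ = (0.1368, 1.7264).
Then the next iterate is (p, q)₁ = (0.6368, -1.2736).
Round to (0.6368, -1.2736) and repeat: F = (0.0000, 9.403983), J = [[2.0000, 1.0000], [3.348457, -9.263657]].
Δ = (-0.4299, 0.8598), so (p, q)₂ = (0.2069, -0.4138).

(0.2069, -0.4138)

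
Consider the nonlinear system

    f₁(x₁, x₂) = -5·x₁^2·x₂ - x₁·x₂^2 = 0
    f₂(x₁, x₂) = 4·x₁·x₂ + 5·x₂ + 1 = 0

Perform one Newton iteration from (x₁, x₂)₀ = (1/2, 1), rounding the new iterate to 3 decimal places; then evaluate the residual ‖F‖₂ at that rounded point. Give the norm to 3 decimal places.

1.002

At (1/2, 1): F = (-1.750, 8.000).
Jacobian J = [[-10·x₁·x₂ - x₂^2, -5·x₁^2 - 2·x₁·x₂], [4·x₂, 4·x₁ + 5]].
At the point, J = [[-6.000, -2.250], [4.000, 7.000]] (det J = -33.000).
Solving J·Δ = −F gives Δ = (0.174, -1.242).
Then the next iterate is (x₁, x₂)₁ = (0.674, -0.242).
Re-evaluating at (0.674, -0.242): F = (0.51020, -0.86243), so ‖F‖₂ = 1.002.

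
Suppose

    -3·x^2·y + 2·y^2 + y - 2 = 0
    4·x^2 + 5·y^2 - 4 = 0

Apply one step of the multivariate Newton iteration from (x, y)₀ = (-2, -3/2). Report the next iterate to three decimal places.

(53.125, -58.750)

At (-2, -3/2): F = (19.000, 23.250).
Jacobian J = [[-6·x·y, -3·x^2 + 4·y + 1], [8·x, 10·y]].
At the point, J = [[-18.000, -17.000], [-16.000, -15.000]] (det J = -2.000).
Solving J·Δ = −F gives Δ = (55.125, -57.250).
Then the next iterate is (x, y)₁ = (53.125, -58.750).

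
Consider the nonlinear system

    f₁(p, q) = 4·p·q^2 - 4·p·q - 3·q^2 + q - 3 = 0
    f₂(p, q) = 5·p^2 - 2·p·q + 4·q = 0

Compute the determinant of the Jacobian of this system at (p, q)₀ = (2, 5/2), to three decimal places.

J = [[4·q^2 - 4·q, 8·p·q - 4·p - 6·q + 1], [10·p - 2·q, -2·p + 4]].
At the point, J = [[15.000, 18.000], [15.000, 0.000]].
det J = -270.000.

-270.000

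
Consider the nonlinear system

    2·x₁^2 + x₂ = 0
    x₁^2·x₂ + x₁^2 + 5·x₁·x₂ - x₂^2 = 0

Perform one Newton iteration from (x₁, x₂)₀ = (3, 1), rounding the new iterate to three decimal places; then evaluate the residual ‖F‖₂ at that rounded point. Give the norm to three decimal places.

9.771

At (3, 1): F = (19.000, 32.000).
Jacobian J = [[4·x₁, 1], [2·x₁·x₂ + 2·x₁ + 5·x₂, x₁^2 + 5·x₁ - 2·x₂]].
At the point, J = [[12.000, 1.000], [17.000, 22.000]] (det J = 247.000).
Solving J·Δ = −F gives Δ = (-1.563, -0.247).
Then the next iterate is (x₁, x₂)₁ = (1.437, 0.753).
Re-evaluating at (1.437, 0.753): F = (4.88294, 8.46319), so ‖F‖₂ = 9.771.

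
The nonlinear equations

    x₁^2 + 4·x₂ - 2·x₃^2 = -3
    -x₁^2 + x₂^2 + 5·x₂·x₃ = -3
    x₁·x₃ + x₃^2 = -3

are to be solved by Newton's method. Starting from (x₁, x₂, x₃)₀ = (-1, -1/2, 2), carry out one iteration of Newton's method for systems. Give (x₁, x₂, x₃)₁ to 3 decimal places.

(-4.935, 0.946, 2.957)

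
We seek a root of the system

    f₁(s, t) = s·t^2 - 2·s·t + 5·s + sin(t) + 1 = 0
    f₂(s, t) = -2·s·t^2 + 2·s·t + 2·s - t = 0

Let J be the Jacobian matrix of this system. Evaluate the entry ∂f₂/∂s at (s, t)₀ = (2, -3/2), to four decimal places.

∂f₂/∂s = -2·t^2 + 2·t + 2.
At (2, -3/2) this is -5.5000.

-5.5000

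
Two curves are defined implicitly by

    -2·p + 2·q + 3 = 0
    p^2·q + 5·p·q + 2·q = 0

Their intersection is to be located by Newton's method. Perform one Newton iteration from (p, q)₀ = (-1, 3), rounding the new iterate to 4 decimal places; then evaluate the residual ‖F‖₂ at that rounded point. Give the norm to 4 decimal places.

At (-1, 3): F = (11.0000, -6.0000).
Jacobian J = [[-2, 2], [2·p·q + 5·q, p^2 + 5·p + 2]].
At the point, J = [[-2.0000, 2.0000], [9.0000, -2.0000]] (det J = -14.0000).
Solving J·Δ = −F gives Δ = (-0.7143, -6.2143).
Then the next iterate is (p, q)₁ = (-1.7143, -3.2143).
Re-evaluating at (-1.7143, -3.2143): F = (0.0000, 11.676509), so ‖F‖₂ = 11.6765.

11.6765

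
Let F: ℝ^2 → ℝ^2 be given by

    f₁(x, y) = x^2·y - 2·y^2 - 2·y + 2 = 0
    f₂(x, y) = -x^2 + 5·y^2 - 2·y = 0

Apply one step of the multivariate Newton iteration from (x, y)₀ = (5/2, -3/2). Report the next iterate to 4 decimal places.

At (5/2, -3/2): F = (-8.8750, 8.0000).
Jacobian J = [[2·x·y, x^2 - 4·y - 2], [-2·x, 10·y - 2]].
At the point, J = [[-7.5000, 10.2500], [-5.0000, -17.0000]] (det J = 178.7500).
Solving J·Δ = −F gives Δ = (-0.3853, 0.5839).
Then the next iterate is (x, y)₁ = (2.1147, -0.9161).

(2.1147, -0.9161)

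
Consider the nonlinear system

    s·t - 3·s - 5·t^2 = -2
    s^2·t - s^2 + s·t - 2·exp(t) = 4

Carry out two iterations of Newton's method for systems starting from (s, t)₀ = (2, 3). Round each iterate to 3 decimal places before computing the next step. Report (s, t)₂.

(3.193, 0.535)

At (2, 3): F = (-43.000, -30.17107).
Jacobian J = [[t - 3, s - 10·t], [2·s·t - 2·s + t, s^2 + s - 2·exp(t)]].
At the point, J = [[0.000, -28.000], [11.000, -34.17107]] (det J = 308.000).
Solving J·Δ = −F gives Δ = (-2.028, -1.536).
Then the next iterate is (s, t)₁ = (-0.028, 1.464).
Round to (-0.028, 1.464) and repeat: F = (-8.67347, -12.68706), J = [[-1.536, -14.668], [1.43802, -8.67365]].
Δ = (3.221, -0.929), so (s, t)₂ = (3.193, 0.535).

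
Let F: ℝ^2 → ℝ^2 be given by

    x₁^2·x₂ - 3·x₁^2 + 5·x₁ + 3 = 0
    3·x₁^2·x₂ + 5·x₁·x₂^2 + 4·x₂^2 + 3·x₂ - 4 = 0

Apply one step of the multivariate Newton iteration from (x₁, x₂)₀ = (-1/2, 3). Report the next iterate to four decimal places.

(-0.5217, 1.4338)

At (-1/2, 3): F = (0.5000, 20.7500).
Jacobian J = [[2·x₁·x₂ - 6·x₁ + 5, x₁^2], [6·x₁·x₂ + 5·x₂^2, 3·x₁^2 + 10·x₁·x₂ + 8·x₂ + 3]].
At the point, J = [[5.0000, 0.2500], [36.0000, 12.7500]] (det J = 54.7500).
Solving J·Δ = −F gives Δ = (-0.0217, -1.5662).
Then the next iterate is (x₁, x₂)₁ = (-0.5217, 1.4338).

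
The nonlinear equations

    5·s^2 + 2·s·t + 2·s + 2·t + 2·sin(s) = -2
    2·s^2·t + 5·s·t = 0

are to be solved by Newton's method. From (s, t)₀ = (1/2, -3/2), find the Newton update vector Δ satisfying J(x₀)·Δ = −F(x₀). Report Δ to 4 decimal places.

(-0.3204, 0.3785)

At (1/2, -3/2): F = (0.708851, -4.5000).
Jacobian J = [[10·s + 2·t + 2·cos(s) + 2, 2·s + 2], [4·s·t + 5·t, 2·s^2 + 5·s]].
At the point, J = [[5.755165, 3.0000], [-10.5000, 3.0000]] (det J = 48.765495).
Solving J·Δ = −F gives Δ = (-0.3204, 0.3785).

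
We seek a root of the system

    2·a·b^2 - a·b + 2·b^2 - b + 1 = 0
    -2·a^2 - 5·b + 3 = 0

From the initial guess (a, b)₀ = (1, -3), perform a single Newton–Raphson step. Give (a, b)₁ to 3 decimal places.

At (1, -3): F = (43.000, 16.000).
Jacobian J = [[2·b^2 - b, 4·a·b - a + 4·b - 1], [-4·a, -5]].
At the point, J = [[21.000, -26.000], [-4.000, -5.000]] (det J = -209.000).
Solving J·Δ = −F gives Δ = (0.962, 2.431).
Then the next iterate is (a, b)₁ = (1.962, -0.569).

(1.962, -0.569)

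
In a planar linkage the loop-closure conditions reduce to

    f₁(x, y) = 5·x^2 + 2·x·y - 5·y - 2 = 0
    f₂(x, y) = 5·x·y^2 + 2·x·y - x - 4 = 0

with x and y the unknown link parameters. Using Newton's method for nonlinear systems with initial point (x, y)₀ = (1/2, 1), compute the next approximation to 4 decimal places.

(0.9924, 0.6742)

At (1/2, 1): F = (-4.7500, -1.0000).
Jacobian J = [[10·x + 2·y, 2·x - 5], [5·y^2 + 2·y - 1, 10·x·y + 2·x]].
At the point, J = [[7.0000, -4.0000], [6.0000, 6.0000]] (det J = 66.0000).
Solving J·Δ = −F gives Δ = (0.4924, -0.3258).
Then the next iterate is (x, y)₁ = (0.9924, 0.6742).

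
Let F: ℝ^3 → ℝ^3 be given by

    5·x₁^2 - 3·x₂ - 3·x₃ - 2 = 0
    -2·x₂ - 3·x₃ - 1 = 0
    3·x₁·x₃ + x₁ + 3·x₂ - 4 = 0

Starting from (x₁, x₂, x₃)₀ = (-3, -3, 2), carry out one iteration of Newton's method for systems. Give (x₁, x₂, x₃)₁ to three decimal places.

At (-3, -3, 2): F = (46.000, -1.000, -34.000).
Jacobian J = [[10·x₁, -3, -3], [0, -2, -3], [3·x₃ + 1, 3, 3·x₁]].
At the point, J = [[-30.000, -3.000, -3.000], [0.000, -2.000, -3.000], [7.000, 3.000, -9.000]] (det J = -789.000).
Solving J·Δ = −F gives Δ = (1.490, 2.285, -1.857).
Then the next iterate is (x₁, x₂, x₃)₁ = (-1.510, -0.715, 0.143).

(-1.510, -0.715, 0.143)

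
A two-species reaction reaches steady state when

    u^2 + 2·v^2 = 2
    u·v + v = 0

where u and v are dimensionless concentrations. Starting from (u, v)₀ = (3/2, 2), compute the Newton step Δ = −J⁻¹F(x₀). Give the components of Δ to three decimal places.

(-2.279, -0.176)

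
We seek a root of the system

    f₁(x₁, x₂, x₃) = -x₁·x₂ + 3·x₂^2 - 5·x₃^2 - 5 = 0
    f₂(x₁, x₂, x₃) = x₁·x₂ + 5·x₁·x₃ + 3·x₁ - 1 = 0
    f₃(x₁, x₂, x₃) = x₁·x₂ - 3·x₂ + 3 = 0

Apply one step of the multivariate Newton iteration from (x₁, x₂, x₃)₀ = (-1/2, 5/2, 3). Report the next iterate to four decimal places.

(-0.2011, 1.0706, 1.2366)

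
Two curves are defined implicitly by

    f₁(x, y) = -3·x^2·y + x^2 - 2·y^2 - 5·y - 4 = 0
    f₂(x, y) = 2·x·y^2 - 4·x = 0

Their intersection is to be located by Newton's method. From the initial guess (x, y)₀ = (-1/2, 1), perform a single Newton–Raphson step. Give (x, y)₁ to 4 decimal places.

At (-1/2, 1): F = (-11.5000, 1.0000).
Jacobian J = [[-6·x·y + 2·x, -3·x^2 - 4·y - 5], [2·y^2 - 4, 4·x·y]].
At the point, J = [[2.0000, -9.7500], [-2.0000, -2.0000]] (det J = -23.5000).
Solving J·Δ = −F gives Δ = (1.3936, -0.8936).
Then the next iterate is (x, y)₁ = (0.8936, 0.1064).

(0.8936, 0.1064)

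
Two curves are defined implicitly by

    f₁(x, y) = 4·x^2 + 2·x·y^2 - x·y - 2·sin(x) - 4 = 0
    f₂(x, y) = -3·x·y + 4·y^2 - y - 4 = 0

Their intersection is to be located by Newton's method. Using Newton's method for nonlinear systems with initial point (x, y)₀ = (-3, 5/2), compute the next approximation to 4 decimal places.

At (-3, 5/2): F = (2.282240, 41.0000).
Jacobian J = [[8·x + 2·y^2 - y - 2·cos(x), 4·x·y - x], [-3·y, -3·x + 8·y - 1]].
At the point, J = [[-12.020015, -27.0000], [-7.5000, 28.0000]] (det J = -539.060420).
Solving J·Δ = −F gives Δ = (2.1721, -0.8825).
Then the next iterate is (x, y)₁ = (-0.8279, 1.6175).

(-0.8279, 1.6175)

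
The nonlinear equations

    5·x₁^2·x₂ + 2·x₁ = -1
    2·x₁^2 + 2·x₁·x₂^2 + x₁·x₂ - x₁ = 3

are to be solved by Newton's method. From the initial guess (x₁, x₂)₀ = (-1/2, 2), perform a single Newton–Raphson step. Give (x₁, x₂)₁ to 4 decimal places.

(-0.4083, 0.5872)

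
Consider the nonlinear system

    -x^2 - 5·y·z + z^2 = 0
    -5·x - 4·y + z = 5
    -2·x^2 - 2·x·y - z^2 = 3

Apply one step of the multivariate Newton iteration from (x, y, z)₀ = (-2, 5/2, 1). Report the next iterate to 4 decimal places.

(-3.7778, 3.1111, -1.4444)

At (-2, 5/2, 1): F = (-15.5000, -4.0000, -2.0000).
Jacobian J = [[-2·x, -5·z, -5·y + 2·z], [-5, -4, 1], [-4·x - 2·y, -2·x, -2·z]].
At the point, J = [[4.0000, -5.0000, -10.5000], [-5.0000, -4.0000, 1.0000], [3.0000, 4.0000, -2.0000]] (det J = 135.0000).
Solving J·Δ = −F gives Δ = (-1.7778, 0.6111, -2.4444).
Then the next iterate is (x, y, z)₁ = (-3.7778, 3.1111, -1.4444).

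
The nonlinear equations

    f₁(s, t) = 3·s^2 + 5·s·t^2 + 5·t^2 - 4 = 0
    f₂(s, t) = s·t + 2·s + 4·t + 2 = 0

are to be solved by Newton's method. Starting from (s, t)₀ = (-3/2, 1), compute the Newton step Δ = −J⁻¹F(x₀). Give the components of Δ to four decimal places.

(-1.6250, 1.3500)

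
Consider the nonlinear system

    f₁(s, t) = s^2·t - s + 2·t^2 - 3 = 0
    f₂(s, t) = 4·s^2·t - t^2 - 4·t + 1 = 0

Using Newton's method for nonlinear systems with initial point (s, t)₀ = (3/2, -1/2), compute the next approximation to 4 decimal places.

At (3/2, -1/2): F = (-5.1250, -1.7500).
Jacobian J = [[2·s·t - 1, s^2 + 4·t], [8·s·t, 4·s^2 - 2·t - 4]].
At the point, J = [[-2.5000, 0.2500], [-6.0000, 6.0000]] (det J = -13.5000).
Solving J·Δ = −F gives Δ = (-2.2454, -1.9537).
Then the next iterate is (s, t)₁ = (-0.7454, -2.4537).

(-0.7454, -2.4537)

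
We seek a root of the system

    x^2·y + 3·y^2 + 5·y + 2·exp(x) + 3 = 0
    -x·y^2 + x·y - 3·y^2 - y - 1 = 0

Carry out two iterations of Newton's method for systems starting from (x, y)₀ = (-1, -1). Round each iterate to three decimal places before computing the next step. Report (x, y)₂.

At (-1, -1): F = (0.73576, -1.000).
Jacobian J = [[2·x·y + 2·exp(x), x^2 + 6·y + 5], [-y^2 + y, -2·x·y + x - 6·y - 1]].
At the point, J = [[2.73576, 0.000], [-2.000, 2.000]] (det J = 5.47152).
Solving J·Δ = −F gives Δ = (-0.269, 0.231).
Then the next iterate is (x, y)₁ = (-1.269, -0.769).
Round to (-1.269, -0.769) and repeat: F = (0.25294, -0.27878), J = [[2.51395, 1.99636], [-1.36036, 0.39328]].
Δ = (-0.177, 0.096), so (x, y)₂ = (-1.446, -0.673).

(-1.446, -0.673)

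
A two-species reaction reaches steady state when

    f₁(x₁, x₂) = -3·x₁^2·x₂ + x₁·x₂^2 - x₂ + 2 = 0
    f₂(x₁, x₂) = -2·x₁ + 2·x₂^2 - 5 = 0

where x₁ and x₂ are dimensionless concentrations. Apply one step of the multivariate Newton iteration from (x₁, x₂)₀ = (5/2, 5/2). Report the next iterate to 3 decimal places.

At (5/2, 5/2): F = (-31.750, 2.500).
Jacobian J = [[-6·x₁·x₂ + x₂^2, -3·x₁^2 + 2·x₁·x₂ - 1], [-2, 4·x₂]].
At the point, J = [[-31.250, -7.250], [-2.000, 10.000]] (det J = -327.000).
Solving J·Δ = −F gives Δ = (-0.916, -0.433).
Then the next iterate is (x₁, x₂)₁ = (1.584, 2.067).

(1.584, 2.067)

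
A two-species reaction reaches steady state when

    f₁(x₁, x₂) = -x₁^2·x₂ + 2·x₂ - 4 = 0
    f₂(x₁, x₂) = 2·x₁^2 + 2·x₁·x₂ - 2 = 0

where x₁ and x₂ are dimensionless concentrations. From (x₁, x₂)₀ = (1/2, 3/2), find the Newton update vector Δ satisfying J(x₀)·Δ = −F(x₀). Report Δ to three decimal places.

(-0.134, 0.671)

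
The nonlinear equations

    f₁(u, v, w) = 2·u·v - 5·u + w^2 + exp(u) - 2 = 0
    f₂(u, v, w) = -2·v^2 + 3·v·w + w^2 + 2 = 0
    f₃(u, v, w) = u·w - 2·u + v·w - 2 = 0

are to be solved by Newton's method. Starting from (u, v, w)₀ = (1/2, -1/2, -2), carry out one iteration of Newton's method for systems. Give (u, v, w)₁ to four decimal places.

At (1/2, -1/2, -2): F = (0.648721, 8.5000, -3.0000).
Jacobian J = [[2·v + exp(u) - 5, 2·u, 2·w], [0, -4·v + 3·w, 3·v + 2·w], [w - 2, w, u + v]].
At the point, J = [[-4.351279, 1.0000, -4.0000], [0.0000, -4.0000, -5.5000], [-4.0000, -2.0000, 0.0000]] (det J = 133.864066).
Solving J·Δ = −F gives Δ = (-0.9365, 0.3730, 1.2742).
Then the next iterate is (u, v, w)₁ = (-0.4365, -0.1270, -0.7258).

(-0.4365, -0.1270, -0.7258)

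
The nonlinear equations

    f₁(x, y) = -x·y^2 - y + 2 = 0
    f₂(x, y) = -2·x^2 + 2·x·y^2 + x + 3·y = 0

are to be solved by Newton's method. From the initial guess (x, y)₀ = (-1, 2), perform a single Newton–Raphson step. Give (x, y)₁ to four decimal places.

At (-1, 2): F = (4.0000, -5.0000).
Jacobian J = [[-y^2, -2·x·y - 1], [-4·x + 2·y^2 + 1, 4·x·y + 3]].
At the point, J = [[-4.0000, 3.0000], [13.0000, -5.0000]] (det J = -19.0000).
Solving J·Δ = −F gives Δ = (-0.2632, -1.6842).
Then the next iterate is (x, y)₁ = (-1.2632, 0.3158).

(-1.2632, 0.3158)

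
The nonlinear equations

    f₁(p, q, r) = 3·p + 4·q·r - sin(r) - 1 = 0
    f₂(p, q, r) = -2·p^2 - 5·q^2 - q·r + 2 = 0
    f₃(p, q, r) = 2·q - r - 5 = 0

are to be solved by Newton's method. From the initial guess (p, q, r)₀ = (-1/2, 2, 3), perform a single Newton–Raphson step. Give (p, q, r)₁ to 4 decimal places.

At (-1/2, 2, 3): F = (21.358880, -24.5000, -4.0000).
Jacobian J = [[3, 4·r, 4·q - cos(r)], [-4·p, -10·q - r, -q], [0, 2, -1]].
At the point, J = [[3.0000, 12.0000, 8.989992], [2.0000, -23.0000, -2.0000], [0.0000, 2.0000, -1.0000]] (det J = 140.959970).
Solving J·Δ = −F gives Δ = (6.3060, -0.1440, -4.2880).
Then the next iterate is (p, q, r)₁ = (5.8060, 1.8560, -1.2880).

(5.8060, 1.8560, -1.2880)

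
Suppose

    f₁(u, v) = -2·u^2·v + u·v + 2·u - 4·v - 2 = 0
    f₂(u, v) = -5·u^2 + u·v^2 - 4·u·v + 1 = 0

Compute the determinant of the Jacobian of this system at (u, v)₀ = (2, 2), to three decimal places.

-240.000

J = [[-4·u·v + v + 2, -2·u^2 + u - 4], [-10·u + v^2 - 4·v, 2·u·v - 4·u]].
At the point, J = [[-12.000, -10.000], [-24.000, 0.000]].
det J = -240.000.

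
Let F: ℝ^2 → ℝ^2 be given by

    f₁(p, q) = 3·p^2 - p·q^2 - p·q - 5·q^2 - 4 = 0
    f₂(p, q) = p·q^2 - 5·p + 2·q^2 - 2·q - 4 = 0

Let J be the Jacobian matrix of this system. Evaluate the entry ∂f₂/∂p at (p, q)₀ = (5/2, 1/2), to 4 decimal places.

∂f₂/∂p = q^2 - 5.
At (5/2, 1/2) this is -4.7500.

-4.7500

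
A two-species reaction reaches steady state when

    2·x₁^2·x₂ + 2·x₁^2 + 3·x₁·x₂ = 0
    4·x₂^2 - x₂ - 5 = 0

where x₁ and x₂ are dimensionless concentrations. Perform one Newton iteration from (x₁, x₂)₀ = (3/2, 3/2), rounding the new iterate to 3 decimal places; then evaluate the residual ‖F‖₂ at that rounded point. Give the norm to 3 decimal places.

4.724

At (3/2, 3/2): F = (18.000, 2.500).
Jacobian J = [[4·x₁·x₂ + 4·x₁ + 3·x₂, 2·x₁^2 + 3·x₁], [0, 8·x₂ - 1]].
At the point, J = [[19.500, 9.000], [0.000, 11.000]] (det J = 214.500).
Solving J·Δ = −F gives Δ = (-0.818, -0.227).
Then the next iterate is (x₁, x₂)₁ = (0.682, 1.273).
Re-evaluating at (0.682, 1.273): F = (4.71901, 0.20912), so ‖F‖₂ = 4.724.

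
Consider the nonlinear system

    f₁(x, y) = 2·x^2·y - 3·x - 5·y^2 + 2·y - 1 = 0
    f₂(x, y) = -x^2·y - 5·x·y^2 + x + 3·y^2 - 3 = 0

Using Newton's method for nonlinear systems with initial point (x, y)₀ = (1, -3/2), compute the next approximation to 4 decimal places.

(1.1213, -0.3241)

At (1, -3/2): F = (-21.2500, -5.0000).
Jacobian J = [[4·x·y - 3, 2·x^2 - 10·y + 2], [-2·x·y - 5·y^2 + 1, -x^2 - 10·x·y + 6·y]].
At the point, J = [[-9.0000, 19.0000], [-7.2500, 5.0000]] (det J = 92.7500).
Solving J·Δ = −F gives Δ = (0.1213, 1.1759).
Then the next iterate is (x, y)₁ = (1.1213, -0.3241).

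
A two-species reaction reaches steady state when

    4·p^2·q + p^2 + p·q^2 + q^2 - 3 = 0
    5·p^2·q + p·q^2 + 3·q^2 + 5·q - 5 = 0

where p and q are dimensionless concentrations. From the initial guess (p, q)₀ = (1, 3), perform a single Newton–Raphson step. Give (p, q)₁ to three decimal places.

(1.042, 1.157)

At (1, 3): F = (28.000, 61.000).
Jacobian J = [[8·p·q + 2·p + q^2, 4·p^2 + 2·p·q + 2·q], [10·p·q + q^2, 5·p^2 + 2·p·q + 6·q + 5]].
At the point, J = [[35.000, 16.000], [39.000, 34.000]] (det J = 566.000).
Solving J·Δ = −F gives Δ = (0.042, -1.843).
Then the next iterate is (p, q)₁ = (1.042, 1.157).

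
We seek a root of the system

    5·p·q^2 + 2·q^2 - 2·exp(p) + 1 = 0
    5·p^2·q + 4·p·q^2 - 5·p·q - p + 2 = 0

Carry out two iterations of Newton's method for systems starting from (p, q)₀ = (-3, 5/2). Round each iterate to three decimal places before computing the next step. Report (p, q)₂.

At (-3, 5/2): F = (-80.34957, 80.000).
Jacobian J = [[5·q^2 - 2·exp(p), 10·p·q + 4·q], [10·p·q + 4·q^2 - 5·q - 1, 5·p^2 + 8·p·q - 5·p]].
At the point, J = [[31.15043, -65.000], [-63.500, 0.000]] (det J = -4127.500).
Solving J·Δ = −F gives Δ = (1.260, -0.632).
Then the next iterate is (p, q)₁ = (-1.740, 1.868).
Round to (-1.740, 1.868) and repeat: F = (-22.73018, 23.98299), J = [[17.09608, -25.03120], [-28.88550, -2.16456]].
Δ = (0.855, -0.324), so (p, q)₂ = (-0.885, 1.544).

(-0.885, 1.544)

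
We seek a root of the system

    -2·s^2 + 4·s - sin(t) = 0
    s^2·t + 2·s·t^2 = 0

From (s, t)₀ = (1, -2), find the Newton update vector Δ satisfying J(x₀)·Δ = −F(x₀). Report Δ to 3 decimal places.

(-13.734, -6.991)

At (1, -2): F = (2.90930, 6.000).
Jacobian J = [[-4·s + 4, -cos(t)], [2·s·t + 2·t^2, s^2 + 4·s·t]].
At the point, J = [[0.000, 0.41615], [4.000, -7.000]] (det J = -1.66459).
Solving J·Δ = −F gives Δ = (-13.734, -6.991).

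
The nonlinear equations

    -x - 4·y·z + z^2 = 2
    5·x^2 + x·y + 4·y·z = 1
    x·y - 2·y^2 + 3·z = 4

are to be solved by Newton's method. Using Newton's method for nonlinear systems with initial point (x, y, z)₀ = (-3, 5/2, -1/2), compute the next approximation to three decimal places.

At (-3, 5/2, -1/2): F = (6.250, 31.500, -25.500).
Jacobian J = [[-1, -4·z, -4·y + 2·z], [10·x + y, x + 4·z, 4·y], [y, x - 4·y, 3]].
At the point, J = [[-1.000, 2.000, -11.000], [-27.500, -5.000, 10.000], [2.500, -13.000, 3.000]] (det J = -3970.000).
Solving J·Δ = −F gives Δ = (1.493, -1.644, 0.134).
Then the next iterate is (x, y, z)₁ = (-1.507, 0.856, -0.366).

(-1.507, 0.856, -0.366)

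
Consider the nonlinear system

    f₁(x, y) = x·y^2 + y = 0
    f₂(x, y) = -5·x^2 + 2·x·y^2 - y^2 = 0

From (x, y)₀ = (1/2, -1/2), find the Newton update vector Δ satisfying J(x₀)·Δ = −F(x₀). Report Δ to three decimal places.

At (1/2, -1/2): F = (-0.375, -1.250).
Jacobian J = [[y^2, 2·x·y + 1], [-10·x + 2·y^2, 4·x·y - 2·y]].
At the point, J = [[0.250, 0.500], [-4.500, 0.000]] (det J = 2.250).
Solving J·Δ = −F gives Δ = (-0.278, 0.889).

(-0.278, 0.889)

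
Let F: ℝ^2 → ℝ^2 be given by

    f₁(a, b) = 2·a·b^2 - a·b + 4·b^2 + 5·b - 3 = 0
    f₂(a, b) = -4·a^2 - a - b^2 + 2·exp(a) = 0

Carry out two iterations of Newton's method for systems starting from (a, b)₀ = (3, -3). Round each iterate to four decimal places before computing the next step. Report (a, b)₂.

(2.9544, -0.9650)

At (3, -3): F = (81.0000, -7.828926).
Jacobian J = [[2·b^2 - b, 4·a·b - a + 8·b + 5], [-8·a + 2·exp(a) - 1, -2·b]].
At the point, J = [[21.0000, -58.0000], [15.171074, 6.0000]] (det J = 1005.922283).
Solving J·Δ = −F gives Δ = (-0.0317, 1.3851).
Then the next iterate is (a, b)₁ = (2.9683, -1.6149).
Round to (2.9683, -1.6149) and repeat: F = (19.632687, -1.901799), J = [[6.830704, -30.061531], [14.171223, 3.2298]].
Δ = (-0.0139, 0.6499), so (a, b)₂ = (2.9544, -0.9650).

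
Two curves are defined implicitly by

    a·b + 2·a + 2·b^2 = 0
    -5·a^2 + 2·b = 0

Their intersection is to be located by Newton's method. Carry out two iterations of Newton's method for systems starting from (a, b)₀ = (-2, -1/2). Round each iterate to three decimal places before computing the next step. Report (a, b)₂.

(-0.342, -0.564)

At (-2, -1/2): F = (-2.500, -21.000).
Jacobian J = [[b + 2, a + 4·b], [-10·a, 2]].
At the point, J = [[1.500, -4.000], [20.000, 2.000]] (det J = 83.000).
Solving J·Δ = −F gives Δ = (1.072, -0.223).
Then the next iterate is (a, b)₁ = (-0.928, -0.723).
Round to (-0.928, -0.723) and repeat: F = (-0.13960, -5.75192), J = [[1.277, -3.820], [9.280, 2.000]].
Δ = (0.586, 0.159), so (a, b)₂ = (-0.342, -0.564).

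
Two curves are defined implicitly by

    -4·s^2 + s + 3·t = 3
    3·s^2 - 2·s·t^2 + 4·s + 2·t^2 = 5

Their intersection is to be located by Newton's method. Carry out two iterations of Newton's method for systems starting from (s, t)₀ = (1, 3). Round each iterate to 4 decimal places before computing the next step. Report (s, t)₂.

At (1, 3): F = (3.0000, 2.0000).
Jacobian J = [[-8·s + 1, 3], [6·s - 2·t^2 + 4, -4·s·t + 4·t]].
At the point, J = [[-7.0000, 3.0000], [-8.0000, 0.0000]] (det J = 24.0000).
Solving J·Δ = −F gives Δ = (0.2500, -0.4167).
Then the next iterate is (s, t)₁ = (1.2500, 2.5833).
Round to (1.2500, 2.5833) and repeat: F = (-0.2501, 1.350781), J = [[-9.0000, 3.0000], [-1.846878, -2.5833]].
Δ = (0.1183, 0.4383), so (s, t)₂ = (1.3683, 3.0216).

(1.3683, 3.0216)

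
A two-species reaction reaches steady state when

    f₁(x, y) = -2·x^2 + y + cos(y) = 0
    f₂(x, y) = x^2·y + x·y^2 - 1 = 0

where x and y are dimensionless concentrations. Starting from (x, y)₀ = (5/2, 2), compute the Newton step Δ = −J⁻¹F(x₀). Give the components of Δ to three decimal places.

(-1.095, -0.380)

At (5/2, 2): F = (-10.91615, 21.500).
Jacobian J = [[-4·x, -sin(y) + 1], [2·x·y + y^2, x^2 + 2·x·y]].
At the point, J = [[-10.000, 0.09070], [14.000, 16.250]] (det J = -163.76984).
Solving J·Δ = −F gives Δ = (-1.095, -0.380).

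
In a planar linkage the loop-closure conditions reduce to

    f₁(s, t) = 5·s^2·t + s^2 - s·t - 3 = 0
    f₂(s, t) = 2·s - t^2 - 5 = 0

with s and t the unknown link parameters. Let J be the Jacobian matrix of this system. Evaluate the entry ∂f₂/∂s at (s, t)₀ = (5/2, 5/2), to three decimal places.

2.000

∂f₂/∂s = 2.
At (5/2, 5/2) this is 2.000.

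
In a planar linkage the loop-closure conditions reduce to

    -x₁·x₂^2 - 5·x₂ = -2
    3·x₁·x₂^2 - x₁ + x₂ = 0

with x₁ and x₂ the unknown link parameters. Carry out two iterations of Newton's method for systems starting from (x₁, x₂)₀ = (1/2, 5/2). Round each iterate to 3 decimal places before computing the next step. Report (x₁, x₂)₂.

At (1/2, 5/2): F = (-13.625, 11.375).
Jacobian J = [[-x₂^2, -2·x₁·x₂ - 5], [3·x₂^2 - 1, 6·x₁·x₂ + 1]].
At the point, J = [[-6.250, -7.500], [17.750, 8.500]] (det J = 80.000).
Solving J·Δ = −F gives Δ = (0.381, -2.134).
Then the next iterate is (x₁, x₂)₁ = (0.881, 0.366).
Round to (0.881, 0.366) and repeat: F = (0.05198, -0.16095), J = [[-0.13396, -5.64489], [-0.59813, 2.93468]].
Δ = (-0.201, 0.014), so (x₁, x₂)₂ = (0.680, 0.380).

(0.680, 0.380)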